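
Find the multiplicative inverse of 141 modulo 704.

By the extended Euclidean algorithm:
704 = 4*141 + 140
141 = 1*140 + 1
140 = 140*1 + 0
gcd(141, 704) = 1, so the inverse exists.
Back-substitute for 1:
1 = 1*141 − 1*140
  = −1*704 + 5*141
So 141⁻¹ ≡ 5 (mod 704).

5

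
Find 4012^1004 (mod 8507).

1004 in binary is 1111101100, i.e. 1004 = 512 + 256 + 128 + 64 + 32 + 8 + 4.
4012^1 ≡ 4012 (mod 8507)
4012^2 ≡ 4012^2 = 16096144 ≡ 900 (mod 8507)
4012^4 ≡ 900^2 = 810000 ≡ 1835 (mod 8507)
4012^8 ≡ 1835^2 = 3367225 ≡ 6960 (mod 8507)
4012^16 ≡ 6960^2 = 48441600 ≡ 2742 (mod 8507)
4012^32 ≡ 2742^2 = 7518564 ≡ 6883 (mod 8507)
4012^64 ≡ 6883^2 = 47375689 ≡ 206 (mod 8507)
4012^128 ≡ 206^2 = 42436 ≡ 8408 (mod 8507)
4012^256 ≡ 8408^2 = 70694464 ≡ 1294 (mod 8507)
4012^512 ≡ 1294^2 = 1674436 ≡ 7064 (mod 8507)
4012^1004 = 4012^512 × 4012^256 × 4012^128 × 4012^64 × 4012^32 × 4012^8 × 4012^4 ≡ 7064 × 1294 × 8408 × 206 × 6883 × 6960 × 1835 (mod 8507).
Accumulate the product:
7064 × 1294 = 9140816 ≡ 4298
4298 × 8408 = 36137584 ≡ 8355
8355 × 206 = 1721130 ≡ 2716
2716 × 6883 = 18694228 ≡ 4349
4349 × 6960 = 30269040 ≡ 1134
1134 × 1835 = 2080890 ≡ 5182

5182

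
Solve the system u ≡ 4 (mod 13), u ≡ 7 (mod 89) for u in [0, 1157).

13⁻¹ mod 89: 13·48 ≡ 1 (mod 89), so 13⁻¹ ≡ 48.
u = 4 + 13·((7 − 4)·48 mod 89) = 4 + 13·55 = 719.

719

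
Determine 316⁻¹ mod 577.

Apply the Euclidean algorithm and back-substitute:
577 = 1*316 + 261
316 = 1*261 + 55
261 = 4*55 + 41
55 = 1*41 + 14
41 = 2*14 + 13
14 = 1*13 + 1
13 = 13*1 + 0
gcd(316, 577) = 1, so the inverse exists.
Bézout: 1 = −23*577 + 42*316.
So 316⁻¹ ≡ 42 (mod 577).

42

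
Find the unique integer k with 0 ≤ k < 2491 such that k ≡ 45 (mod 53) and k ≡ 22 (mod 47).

53⁻¹ mod 47: 53·8 ≡ 1 (mod 47), so 53⁻¹ ≡ 8.
k = 45 + 53·((22 − 45)·8 mod 47) = 45 + 53·4 = 257.

257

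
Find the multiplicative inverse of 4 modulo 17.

Run the extended Euclidean algorithm:
17 = 4*4 + 1
4 = 4*1 + 0
gcd(4, 17) = 1, so the inverse exists.
Bézout: 1 = 1*17 − 4*4.
So 4⁻¹ ≡ −4 ≡ 13 (mod 17).

13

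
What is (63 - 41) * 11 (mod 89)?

63 - 41 = 22
22 * 11 = 242 ≡ 64 (mod 89)

64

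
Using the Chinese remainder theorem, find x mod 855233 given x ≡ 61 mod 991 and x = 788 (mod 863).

991⁻¹ mod 863: 991·654 ≡ 1 (mod 863), so 991⁻¹ ≡ 654.
x = 61 + 991·((788 − 61)·654 mod 863) = 61 + 991·808 = 800789.
Check: 800789 mod 991 = 61, 800789 mod 863 = 788. ✓

800789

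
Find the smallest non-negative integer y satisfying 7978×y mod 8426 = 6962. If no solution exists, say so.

2185

gcd(7978, 8426) = 2, and 2 | 6962, so solutions exist.
Divide through by 2: 3989×y = 3481 (mod 4213).
3989⁻¹ ≡ 2351 (mod 4213).
y ≡ 2351×3481 ≡ 2185 (mod 4213).
The smallest non-negative solution is y = 2185.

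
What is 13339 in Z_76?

39

13339 = 175·76 + 39, so 13339 ≡ 39 (mod 76).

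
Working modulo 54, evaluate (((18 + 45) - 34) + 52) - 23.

18 + 45 = 63 ≡ 9 (mod 54)
9 - 34 = -25 ≡ 29 (mod 54)
29 + 52 = 81 ≡ 27 (mod 54)
27 - 23 = 4

4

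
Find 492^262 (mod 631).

Using repeated squaring:
262 in binary is 100000110, i.e. 262 = 256 + 4 + 2.
492^1 ≡ 492 (mod 631)
492^2 ≡ 492^2 = 242064 ≡ 391 (mod 631)
492^4 ≡ 391^2 = 152881 ≡ 179 (mod 631)
492^8 ≡ 179^2 = 32041 ≡ 491 (mod 631)
492^16 ≡ 491^2 = 241081 ≡ 39 (mod 631)
492^32 ≡ 39^2 = 1521 ≡ 259 (mod 631)
492^64 ≡ 259^2 = 67081 ≡ 195 (mod 631)
492^128 ≡ 195^2 = 38025 ≡ 165 (mod 631)
492^256 ≡ 165^2 = 27225 ≡ 92 (mod 631)
492^262 = 492^256 · 492^4 · 492^2 ≡ 92 · 179 · 391 (mod 631).
Accumulate the product:
92 · 179 = 16468 ≡ 62
62 · 391 = 24242 ≡ 264

264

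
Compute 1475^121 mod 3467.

121 in binary is 1111001, i.e. 121 = 64 + 32 + 16 + 8 + 1.
1475^1 ≡ 1475 (mod 3467)
1475^2 ≡ 1475^2 = 2175625 ≡ 1816 (mod 3467)
1475^4 ≡ 1816^2 = 3297856 ≡ 739 (mod 3467)
1475^8 ≡ 739^2 = 546121 ≡ 1802 (mod 3467)
1475^16 ≡ 1802^2 = 3247204 ≡ 2092 (mod 3467)
1475^32 ≡ 2092^2 = 4376464 ≡ 1110 (mod 3467)
1475^64 ≡ 1110^2 = 1232100 ≡ 1315 (mod 3467)
1475^121 = 1475^64 · 1475^32 · 1475^16 · 1475^8 · 1475^1 ≡ 1315 · 1110 · 2092 · 1802 · 1475 (mod 3467).
Accumulate the product:
1315 · 1110 = 1459650 ≡ 43
43 · 2092 = 89956 ≡ 3281
3281 · 1802 = 5912362 ≡ 1127
1127 · 1475 = 1662325 ≡ 1632

1632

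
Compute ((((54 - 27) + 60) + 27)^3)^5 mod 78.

54 - 27 = 27
27 + 60 = 87 ≡ 9 (mod 78)
9 + 27 = 36
(36)^3 ≡ 12 (mod 78)
(12)^5 ≡ 12 (mod 78)

12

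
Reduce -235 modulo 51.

20

-235 = -5×51 + 20, so -235 ≡ 20 (mod 51).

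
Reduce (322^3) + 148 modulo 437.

33

(322)^3 ≡ 322 (mod 437)
322 + 148 = 470 ≡ 33 (mod 437)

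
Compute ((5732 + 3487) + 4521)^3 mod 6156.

5732 + 3487 = 9219 ≡ 3063 (mod 6156)
3063 + 4521 = 7584 ≡ 1428 (mod 6156)
(1428)^3 ≡ 540 (mod 6156)

540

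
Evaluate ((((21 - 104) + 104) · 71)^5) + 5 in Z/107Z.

104

21 - 104 = -83 ≡ 24 (mod 107)
24 + 104 = 128 ≡ 21 (mod 107)
21 · 71 = 1491 ≡ 100 (mod 107)
(100)^5 ≡ 99 (mod 107)
99 + 5 = 104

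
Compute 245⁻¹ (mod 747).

311

By the extended Euclidean algorithm:
747 = 3×245 + 12
245 = 20×12 + 5
12 = 2×5 + 2
5 = 2×2 + 1
2 = 2×1 + 0
gcd(245, 747) = 1, so the inverse exists.
Bézout: 1 = −102×747 + 311×245.
So 245⁻¹ ≡ 311 (mod 747).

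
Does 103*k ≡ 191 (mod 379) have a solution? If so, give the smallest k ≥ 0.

gcd(103, 379) = 1, so a unique solution mod 379 exists.
103⁻¹ ≡ 92 (mod 379).
k ≡ 92*191 ≡ 138 (mod 379).

138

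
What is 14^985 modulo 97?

17

Using repeated squaring:
14^1 ≡ 14 (mod 97)
14^2 ≡ 14^2 = 196 ≡ 2 (mod 97)
14^4 ≡ 2^2 = 4 (mod 97)
14^8 ≡ 4^2 = 16 (mod 97)
14^16 ≡ 16^2 = 256 ≡ 62 (mod 97)
14^32 ≡ 62^2 = 3844 ≡ 61 (mod 97)
14^64 ≡ 61^2 = 3721 ≡ 35 (mod 97)
14^128 ≡ 35^2 = 1225 ≡ 61 (mod 97)
14^256 ≡ 61^2 = 3721 ≡ 35 (mod 97)
14^512 ≡ 35^2 = 1225 ≡ 61 (mod 97)
14^985 = 14^512 × 14^256 × 14^128 × 14^64 × 14^16 × 14^8 × 14^1 ≡ 61 × 35 × 61 × 35 × 62 × 16 × 14 (mod 97).
Accumulate the product:
61 × 35 = 2135 ≡ 1
1 × 61 = 61
61 × 35 = 2135 ≡ 1
1 × 62 = 62
62 × 16 = 992 ≡ 22
22 × 14 = 308 ≡ 17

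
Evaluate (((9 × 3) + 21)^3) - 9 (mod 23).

22

9 × 3 = 27 ≡ 4 (mod 23)
4 + 21 = 25 ≡ 2 (mod 23)
(2)^3 ≡ 8 (mod 23)
8 - 9 = -1 ≡ 22 (mod 23)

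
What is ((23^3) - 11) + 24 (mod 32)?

(23)^3 ≡ 7 (mod 32)
7 - 11 = -4 ≡ 28 (mod 32)
28 + 24 = 52 ≡ 20 (mod 32)

20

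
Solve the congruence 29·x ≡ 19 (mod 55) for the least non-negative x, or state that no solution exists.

31

gcd(29, 55) = 1, so a unique solution mod 55 exists.
29⁻¹ ≡ 19 (mod 55).
x ≡ 19·19 ≡ 31 (mod 55).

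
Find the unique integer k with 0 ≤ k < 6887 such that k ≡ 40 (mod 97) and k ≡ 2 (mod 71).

97⁻¹ mod 71: 97×41 ≡ 1 (mod 71), so 97⁻¹ ≡ 41.
k = 40 + 97×((2 − 40)×41 mod 71) = 40 + 97×4 = 428.
Check: 428 mod 97 = 40, 428 mod 71 = 2. ✓

428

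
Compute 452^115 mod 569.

158

Compute successive squares:
115 in binary is 1110011, i.e. 115 = 64 + 32 + 16 + 2 + 1.
452^1 ≡ 452 (mod 569)
452^2 ≡ 452^2 = 204304 ≡ 33 (mod 569)
452^4 ≡ 33^2 = 1089 ≡ 520 (mod 569)
452^8 ≡ 520^2 = 270400 ≡ 125 (mod 569)
452^16 ≡ 125^2 = 15625 ≡ 262 (mod 569)
452^32 ≡ 262^2 = 68644 ≡ 364 (mod 569)
452^64 ≡ 364^2 = 132496 ≡ 488 (mod 569)
452^115 = 452^64 × 452^32 × 452^16 × 452^2 × 452^1 ≡ 488 × 364 × 262 × 33 × 452 (mod 569).
Accumulate the product:
488 × 364 = 177632 ≡ 104
104 × 262 = 27248 ≡ 505
505 × 33 = 16665 ≡ 164
164 × 452 = 74128 ≡ 158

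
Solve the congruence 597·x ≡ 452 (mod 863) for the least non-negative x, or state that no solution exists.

459

gcd(597, 863) = 1, so a unique solution mod 863 exists.
597⁻¹ ≡ 717 (mod 863).
x ≡ 717·452 ≡ 459 (mod 863).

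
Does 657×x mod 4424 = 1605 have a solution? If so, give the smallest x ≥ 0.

3477

gcd(657, 4424) = 1, so a unique solution mod 4424 exists.
657⁻¹ ≡ 1441 (mod 4424).
x ≡ 1441×1605 ≡ 3477 (mod 4424).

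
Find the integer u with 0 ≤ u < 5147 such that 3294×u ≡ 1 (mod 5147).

5147 = 1·3294 + 1853
3294 = 1·1853 + 1441
1853 = 1·1441 + 412
1441 = 3·412 + 205
412 = 2·205 + 2
205 = 102·2 + 1
2 = 2·1 + 0
gcd(3294, 5147) = 1, so the inverse exists.
Back-substitute for 1:
1 = 1·205 − 102·2
  = −102·412 + 205·205
  = 205·1441 − 717·412
  = −717·1853 + 922·1441
  = 922·3294 − 1639·1853
  = −1639·5147 + 2561·3294
So 3294⁻¹ ≡ 2561 (mod 5147).

2561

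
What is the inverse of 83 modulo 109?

Run the extended Euclidean algorithm:
109 = 1·83 + 26
83 = 3·26 + 5
26 = 5·5 + 1
5 = 5·1 + 0
gcd(83, 109) = 1, so the inverse exists.
Bézout: 1 = 16·109 − 21·83.
So 83⁻¹ ≡ −21 ≡ 88 (mod 109).

88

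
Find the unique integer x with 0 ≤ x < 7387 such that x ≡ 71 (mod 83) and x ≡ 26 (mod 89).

4387

83⁻¹ mod 89: 83·74 ≡ 1 (mod 89), so 83⁻¹ ≡ 74.
x = 71 + 83·((26 − 71)·74 mod 89) = 71 + 83·52 = 4387.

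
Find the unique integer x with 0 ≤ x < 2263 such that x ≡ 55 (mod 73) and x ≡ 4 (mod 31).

73⁻¹ mod 31: 73*17 ≡ 1 (mod 31), so 73⁻¹ ≡ 17.
x = 55 + 73*((4 − 55)*17 mod 31) = 55 + 73*1 = 128.
Check: 128 mod 73 = 55, 128 mod 31 = 4. ✓

128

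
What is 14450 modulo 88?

18

14450 = 164·88 + 18, so 14450 ≡ 18 (mod 88).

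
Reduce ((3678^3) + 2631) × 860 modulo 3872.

2596

(3678)^3 ≡ 1208 (mod 3872)
1208 + 2631 = 3839
3839 × 860 = 3301540 ≡ 2596 (mod 3872)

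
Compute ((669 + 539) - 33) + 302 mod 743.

669 + 539 = 1208 ≡ 465 (mod 743)
465 - 33 = 432
432 + 302 = 734

734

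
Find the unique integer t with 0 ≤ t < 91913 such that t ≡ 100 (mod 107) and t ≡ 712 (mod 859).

9302

107⁻¹ mod 859: 107·570 ≡ 1 (mod 859), so 107⁻¹ ≡ 570.
t = 100 + 107·((712 − 100)·570 mod 859) = 100 + 107·86 = 9302.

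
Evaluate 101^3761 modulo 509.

342

Compute successive squares:
3761 in binary is 111010110001, i.e. 3761 = 2048 + 1024 + 512 + 128 + 32 + 16 + 1.
101^1 ≡ 101 (mod 509)
101^2 ≡ 101^2 = 10201 ≡ 21 (mod 509)
101^4 ≡ 21^2 = 441 (mod 509)
101^8 ≡ 441^2 = 194481 ≡ 43 (mod 509)
101^16 ≡ 43^2 = 1849 ≡ 322 (mod 509)
101^32 ≡ 322^2 = 103684 ≡ 357 (mod 509)
101^64 ≡ 357^2 = 127449 ≡ 199 (mod 509)
101^128 ≡ 199^2 = 39601 ≡ 408 (mod 509)
101^256 ≡ 408^2 = 166464 ≡ 21 (mod 509)
101^512 ≡ 21^2 = 441 (mod 509)
101^1024 ≡ 441^2 = 194481 ≡ 43 (mod 509)
101^2048 ≡ 43^2 = 1849 ≡ 322 (mod 509)
101^3761 = 101^2048 × 101^1024 × 101^512 × 101^128 × 101^32 × 101^16 × 101^1 ≡ 322 × 43 × 441 × 408 × 357 × 322 × 101 (mod 509).
Accumulate the product:
322 × 43 = 13846 ≡ 103
103 × 441 = 45423 ≡ 122
122 × 408 = 49776 ≡ 403
403 × 357 = 143871 ≡ 333
333 × 322 = 107226 ≡ 336
336 × 101 = 33936 ≡ 342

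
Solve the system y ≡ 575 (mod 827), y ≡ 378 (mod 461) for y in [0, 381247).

194920

827⁻¹ mod 461: 827*296 ≡ 1 (mod 461), so 827⁻¹ ≡ 296.
y = 575 + 827*((378 − 575)*296 mod 461) = 575 + 827*235 = 194920.
Check: 194920 mod 827 = 575, 194920 mod 461 = 378. ✓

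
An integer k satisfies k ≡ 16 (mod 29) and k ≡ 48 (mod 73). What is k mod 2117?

1727

29⁻¹ mod 73: 29·68 ≡ 1 (mod 73), so 29⁻¹ ≡ 68.
k = 16 + 29·((48 − 16)·68 mod 73) = 16 + 29·59 = 1727.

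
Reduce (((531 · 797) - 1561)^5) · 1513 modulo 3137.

531 · 797 = 423207 ≡ 2849 (mod 3137)
2849 - 1561 = 1288
(1288)^5 ≡ 182 (mod 3137)
182 · 1513 = 275366 ≡ 2447 (mod 3137)

2447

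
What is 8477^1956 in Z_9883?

5222

By square-and-multiply:
1956 in binary is 11110100100, i.e. 1956 = 1024 + 512 + 256 + 128 + 32 + 4.
8477^1 ≡ 8477 (mod 9883)
8477^2 ≡ 8477^2 = 71859529 ≡ 236 (mod 9883)
8477^4 ≡ 236^2 = 55696 ≡ 6281 (mod 9883)
8477^8 ≡ 6281^2 = 39450961 ≡ 7908 (mod 9883)
8477^16 ≡ 7908^2 = 62536464 ≡ 6723 (mod 9883)
8477^32 ≡ 6723^2 = 45198729 ≡ 3770 (mod 9883)
8477^64 ≡ 3770^2 = 14212900 ≡ 1146 (mod 9883)
8477^128 ≡ 1146^2 = 1313316 ≡ 8760 (mod 9883)
8477^256 ≡ 8760^2 = 76737600 ≡ 5988 (mod 9883)
8477^512 ≡ 5988^2 = 35856144 ≡ 620 (mod 9883)
8477^1024 ≡ 620^2 = 384400 ≡ 8846 (mod 9883)
8477^1956 = 8477^1024 × 8477^512 × 8477^256 × 8477^128 × 8477^32 × 8477^4 ≡ 8846 × 620 × 5988 × 8760 × 3770 × 6281 (mod 9883).
Accumulate the product:
8846 × 620 = 5484520 ≡ 9338
9338 × 5988 = 55915944 ≡ 7813
7813 × 8760 = 68441880 ≡ 2105
2105 × 3770 = 7935850 ≡ 9684
9684 × 6281 = 60825204 ≡ 5222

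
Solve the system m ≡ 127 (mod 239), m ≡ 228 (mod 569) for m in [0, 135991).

239⁻¹ mod 569: 239×50 ≡ 1 (mod 569), so 239⁻¹ ≡ 50.
m = 127 + 239×((228 − 127)×50 mod 569) = 127 + 239×498 = 119149.
Check: 119149 mod 239 = 127, 119149 mod 569 = 228. ✓

119149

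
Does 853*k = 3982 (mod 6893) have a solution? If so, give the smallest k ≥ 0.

gcd(853, 6893) = 1, so a unique solution mod 6893 exists.
853⁻¹ ≡ 5794 (mod 6893).
k ≡ 5794*3982 ≡ 837 (mod 6893).

837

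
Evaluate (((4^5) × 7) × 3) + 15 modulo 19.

11

(4)^5 ≡ 17 (mod 19)
17 × 7 = 119 ≡ 5 (mod 19)
5 × 3 = 15
15 + 15 = 30 ≡ 11 (mod 19)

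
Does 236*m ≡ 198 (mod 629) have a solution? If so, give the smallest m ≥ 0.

326

gcd(236, 629) = 1, so a unique solution mod 629 exists.
236⁻¹ ≡ 8 (mod 629).
m ≡ 8*198 ≡ 326 (mod 629).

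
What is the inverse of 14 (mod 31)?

31 = 2×14 + 3
14 = 4×3 + 2
3 = 1×2 + 1
2 = 2×1 + 0
gcd(14, 31) = 1, so the inverse exists.
Back-substitute for 1:
1 = 1×3 − 1×2
  = −1×14 + 5×3
  = 5×31 − 11×14
So 14⁻¹ ≡ −11 ≡ 20 (mod 31).

20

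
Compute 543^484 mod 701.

Compute successive squares:
484 in binary is 111100100, i.e. 484 = 256 + 128 + 64 + 32 + 4.
543^1 ≡ 543 (mod 701)
543^2 ≡ 543^2 = 294849 ≡ 429 (mod 701)
543^4 ≡ 429^2 = 184041 ≡ 379 (mod 701)
543^8 ≡ 379^2 = 143641 ≡ 637 (mod 701)
543^16 ≡ 637^2 = 405769 ≡ 591 (mod 701)
543^32 ≡ 591^2 = 349281 ≡ 183 (mod 701)
543^64 ≡ 183^2 = 33489 ≡ 542 (mod 701)
543^128 ≡ 542^2 = 293764 ≡ 45 (mod 701)
543^256 ≡ 45^2 = 2025 ≡ 623 (mod 701)
543^484 = 543^256 · 543^128 · 543^64 · 543^32 · 543^4 ≡ 623 · 45 · 542 · 183 · 379 (mod 701).
Accumulate the product:
623 · 45 = 28035 ≡ 696
696 · 542 = 377232 ≡ 94
94 · 183 = 17202 ≡ 378
378 · 379 = 143262 ≡ 258

258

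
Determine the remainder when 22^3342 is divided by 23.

By square-and-multiply:
3342 in binary is 110100001110, i.e. 3342 = 2048 + 1024 + 256 + 8 + 4 + 2.
22^1 ≡ 22 (mod 23)
22^2 ≡ 22^2 = 484 ≡ 1 (mod 23)
22^4 ≡ 1^2 = 1 (mod 23)
22^8 ≡ 1^2 = 1 (mod 23)
22^16 ≡ 1^2 = 1 (mod 23)
22^32 ≡ 1^2 = 1 (mod 23)
22^64 ≡ 1^2 = 1 (mod 23)
22^128 ≡ 1^2 = 1 (mod 23)
22^256 ≡ 1^2 = 1 (mod 23)
22^512 ≡ 1^2 = 1 (mod 23)
22^1024 ≡ 1^2 = 1 (mod 23)
22^2048 ≡ 1^2 = 1 (mod 23)
22^3342 = 22^2048 × 22^1024 × 22^256 × 22^8 × 22^4 × 22^2 ≡ 1 × 1 × 1 × 1 × 1 × 1 (mod 23).
Accumulate the product:
1 × 1 = 1
1 × 1 = 1
1 × 1 = 1
1 × 1 = 1
1 × 1 = 1

1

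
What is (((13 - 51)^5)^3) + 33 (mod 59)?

1

13 - 51 = -38 ≡ 21 (mod 59)
(21)^5 ≡ 3 (mod 59)
(3)^3 ≡ 27 (mod 59)
27 + 33 = 60 ≡ 1 (mod 59)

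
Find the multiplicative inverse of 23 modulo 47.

47 = 2*23 + 1
23 = 23*1 + 0
gcd(23, 47) = 1, so the inverse exists.
Bézout: 1 = 1*47 − 2*23.
So 23⁻¹ ≡ −2 ≡ 45 (mod 47).

45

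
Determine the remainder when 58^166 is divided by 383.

133

Compute successive squares:
166 in binary is 10100110, i.e. 166 = 128 + 32 + 4 + 2.
58^1 ≡ 58 (mod 383)
58^2 ≡ 58^2 = 3364 ≡ 300 (mod 383)
58^4 ≡ 300^2 = 90000 ≡ 378 (mod 383)
58^8 ≡ 378^2 = 142884 ≡ 25 (mod 383)
58^16 ≡ 25^2 = 625 ≡ 242 (mod 383)
58^32 ≡ 242^2 = 58564 ≡ 348 (mod 383)
58^64 ≡ 348^2 = 121104 ≡ 76 (mod 383)
58^128 ≡ 76^2 = 5776 ≡ 31 (mod 383)
58^166 = 58^128 · 58^32 · 58^4 · 58^2 ≡ 31 · 348 · 378 · 300 (mod 383).
Accumulate the product:
31 · 348 = 10788 ≡ 64
64 · 378 = 24192 ≡ 63
63 · 300 = 18900 ≡ 133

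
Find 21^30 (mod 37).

Compute successive squares:
21^1 ≡ 21 (mod 37)
21^2 ≡ 21^2 = 441 ≡ 34 (mod 37)
21^4 ≡ 34^2 = 1156 ≡ 9 (mod 37)
21^8 ≡ 9^2 = 81 ≡ 7 (mod 37)
21^16 ≡ 7^2 = 49 ≡ 12 (mod 37)
21^30 = 21^16 * 21^8 * 21^4 * 21^2 ≡ 12 * 7 * 9 * 34 (mod 37).
Accumulate the product:
12 * 7 = 84 ≡ 10
10 * 9 = 90 ≡ 16
16 * 34 = 544 ≡ 26

26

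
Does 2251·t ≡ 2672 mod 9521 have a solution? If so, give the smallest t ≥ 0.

9353

gcd(2251, 9521) = 1, so a unique solution mod 9521 exists.
2251⁻¹ ≡ 7440 (mod 9521).
t ≡ 7440·2672 ≡ 9353 (mod 9521).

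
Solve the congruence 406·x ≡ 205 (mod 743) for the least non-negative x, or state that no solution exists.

gcd(406, 743) = 1, so a unique solution mod 743 exists.
406⁻¹ ≡ 280 (mod 743).
x ≡ 280·205 ≡ 189 (mod 743).

189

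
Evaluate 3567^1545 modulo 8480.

47

1545 in binary is 11000001001, i.e. 1545 = 1024 + 512 + 8 + 1.
3567^1 ≡ 3567 (mod 8480)
3567^2 ≡ 3567^2 = 12723489 ≡ 3489 (mod 8480)
3567^4 ≡ 3489^2 = 12173121 ≡ 4321 (mod 8480)
3567^8 ≡ 4321^2 = 18671041 ≡ 6561 (mod 8480)
3567^16 ≡ 6561^2 = 43046721 ≡ 2241 (mod 8480)
3567^32 ≡ 2241^2 = 5022081 ≡ 1921 (mod 8480)
3567^64 ≡ 1921^2 = 3690241 ≡ 1441 (mod 8480)
3567^128 ≡ 1441^2 = 2076481 ≡ 7361 (mod 8480)
3567^256 ≡ 7361^2 = 54184321 ≡ 5601 (mod 8480)
3567^512 ≡ 5601^2 = 31371201 ≡ 3681 (mod 8480)
3567^1024 ≡ 3681^2 = 13549761 ≡ 7201 (mod 8480)
3567^1545 = 3567^1024 × 3567^512 × 3567^8 × 3567^1 ≡ 7201 × 3681 × 6561 × 3567 (mod 8480).
Accumulate the product:
7201 × 3681 = 26506881 ≡ 6881
6881 × 6561 = 45146241 ≡ 7201
7201 × 3567 = 25685967 ≡ 47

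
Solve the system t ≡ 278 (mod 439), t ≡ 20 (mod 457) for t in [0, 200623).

140319

439⁻¹ mod 457: 439*330 ≡ 1 (mod 457), so 439⁻¹ ≡ 330.
t = 278 + 439*((20 − 278)*330 mod 457) = 278 + 439*319 = 140319.
Check: 140319 mod 439 = 278, 140319 mod 457 = 20. ✓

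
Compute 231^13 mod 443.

425

By square-and-multiply:
13 in binary is 1101, i.e. 13 = 8 + 4 + 1.
231^1 ≡ 231 (mod 443)
231^2 ≡ 231^2 = 53361 ≡ 201 (mod 443)
231^4 ≡ 201^2 = 40401 ≡ 88 (mod 443)
231^8 ≡ 88^2 = 7744 ≡ 213 (mod 443)
231^13 = 231^8 * 231^4 * 231^1 ≡ 213 * 88 * 231 (mod 443).
Accumulate the product:
213 * 88 = 18744 ≡ 138
138 * 231 = 31878 ≡ 425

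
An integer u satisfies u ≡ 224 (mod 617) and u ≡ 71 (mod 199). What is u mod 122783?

38478

617⁻¹ mod 199: 617*10 ≡ 1 (mod 199), so 617⁻¹ ≡ 10.
u = 224 + 617*((71 − 224)*10 mod 199) = 224 + 617*62 = 38478.
Check: 38478 mod 617 = 224, 38478 mod 199 = 71. ✓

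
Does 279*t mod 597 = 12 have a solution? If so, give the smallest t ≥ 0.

gcd(279, 597) = 3, and 3 | 12, so solutions exist.
Divide through by 3: 93*t ≡ 4 (mod 199).
93⁻¹ ≡ 107 (mod 199).
t ≡ 107*4 ≡ 30 (mod 199).
The smallest non-negative solution is t = 30.

30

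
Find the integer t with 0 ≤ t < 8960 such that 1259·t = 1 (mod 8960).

3779

Apply the Euclidean algorithm and back-substitute:
8960 = 7·1259 + 147
1259 = 8·147 + 83
147 = 1·83 + 64
83 = 1·64 + 19
64 = 3·19 + 7
19 = 2·7 + 5
7 = 1·5 + 2
5 = 2·2 + 1
2 = 2·1 + 0
gcd(1259, 8960) = 1, so the inverse exists.
Back-substitute for 1:
1 = 1·5 − 2·2
  = −2·7 + 3·5
  = 3·19 − 8·7
  = −8·64 + 27·19
  = 27·83 − 35·64
  = −35·147 + 62·83
  = 62·1259 − 531·147
  = −531·8960 + 3779·1259
So 1259⁻¹ ≡ 3779 (mod 8960).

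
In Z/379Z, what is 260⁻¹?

By the extended Euclidean algorithm:
379 = 1·260 + 119
260 = 2·119 + 22
119 = 5·22 + 9
22 = 2·9 + 4
9 = 2·4 + 1
4 = 4·1 + 0
gcd(260, 379) = 1, so the inverse exists.
Bézout: 1 = 59·379 − 86·260.
So 260⁻¹ ≡ −86 ≡ 293 (mod 379).

293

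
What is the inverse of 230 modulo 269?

200

269 = 1·230 + 39
230 = 5·39 + 35
39 = 1·35 + 4
35 = 8·4 + 3
4 = 1·3 + 1
3 = 3·1 + 0
gcd(230, 269) = 1, so the inverse exists.
Back-substitute for 1:
1 = 1·4 − 1·3
  = −1·35 + 9·4
  = 9·39 − 10·35
  = −10·230 + 59·39
  = 59·269 − 69·230
So 230⁻¹ ≡ −69 ≡ 200 (mod 269).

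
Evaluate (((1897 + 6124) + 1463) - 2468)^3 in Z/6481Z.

1897 + 6124 = 8021 ≡ 1540 (mod 6481)
1540 + 1463 = 3003
3003 - 2468 = 535
(535)^3 ≡ 3788 (mod 6481)

3788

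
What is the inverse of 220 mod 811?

623

811 = 3*220 + 151
220 = 1*151 + 69
151 = 2*69 + 13
69 = 5*13 + 4
13 = 3*4 + 1
4 = 4*1 + 0
gcd(220, 811) = 1, so the inverse exists.
Back-substitute for 1:
1 = 1*13 − 3*4
  = −3*69 + 16*13
  = 16*151 − 35*69
  = −35*220 + 51*151
  = 51*811 − 188*220
So 220⁻¹ ≡ −188 ≡ 623 (mod 811).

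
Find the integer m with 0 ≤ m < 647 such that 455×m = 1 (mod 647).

Apply the Euclidean algorithm and back-substitute:
647 = 1×455 + 192
455 = 2×192 + 71
192 = 2×71 + 50
71 = 1×50 + 21
50 = 2×21 + 8
21 = 2×8 + 5
8 = 1×5 + 3
5 = 1×3 + 2
3 = 1×2 + 1
2 = 2×1 + 0
gcd(455, 647) = 1, so the inverse exists.
Back-substitute for 1:
1 = 1×3 − 1×2
  = −1×5 + 2×3
  = 2×8 − 3×5
  = −3×21 + 8×8
  = 8×50 − 19×21
  = −19×71 + 27×50
  = 27×192 − 73×71
  = −73×455 + 173×192
  = 173×647 − 246×455
So 455⁻¹ ≡ −246 ≡ 401 (mod 647).

401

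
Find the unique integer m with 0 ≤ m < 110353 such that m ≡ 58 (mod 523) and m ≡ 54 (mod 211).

523⁻¹ mod 211: 523*117 ≡ 1 (mod 211), so 523⁻¹ ≡ 117.
m = 58 + 523*((54 − 58)*117 mod 211) = 58 + 523*165 = 86353.

86353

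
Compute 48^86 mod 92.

52

Using repeated squaring:
86 in binary is 1010110, i.e. 86 = 64 + 16 + 4 + 2.
48^1 ≡ 48 (mod 92)
48^2 ≡ 48^2 = 2304 ≡ 4 (mod 92)
48^4 ≡ 4^2 = 16 (mod 92)
48^8 ≡ 16^2 = 256 ≡ 72 (mod 92)
48^16 ≡ 72^2 = 5184 ≡ 32 (mod 92)
48^32 ≡ 32^2 = 1024 ≡ 12 (mod 92)
48^64 ≡ 12^2 = 144 ≡ 52 (mod 92)
48^86 = 48^64 * 48^16 * 48^4 * 48^2 ≡ 52 * 32 * 16 * 4 (mod 92).
Accumulate the product:
52 * 32 = 1664 ≡ 8
8 * 16 = 128 ≡ 36
36 * 4 = 144 ≡ 52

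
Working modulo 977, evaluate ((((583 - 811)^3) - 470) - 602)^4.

214

583 - 811 = -228 ≡ 749 (mod 977)
(749)^3 ≡ 612 (mod 977)
612 - 470 = 142
142 - 602 = -460 ≡ 517 (mod 977)
(517)^4 ≡ 214 (mod 977)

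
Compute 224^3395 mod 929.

Using repeated squaring:
3395 in binary is 110101000011, i.e. 3395 = 2048 + 1024 + 256 + 64 + 2 + 1.
224^1 ≡ 224 (mod 929)
224^2 ≡ 224^2 = 50176 ≡ 10 (mod 929)
224^4 ≡ 10^2 = 100 (mod 929)
224^8 ≡ 100^2 = 10000 ≡ 710 (mod 929)
224^16 ≡ 710^2 = 504100 ≡ 582 (mod 929)
224^32 ≡ 582^2 = 338724 ≡ 568 (mod 929)
224^64 ≡ 568^2 = 322624 ≡ 261 (mod 929)
224^128 ≡ 261^2 = 68121 ≡ 304 (mod 929)
224^256 ≡ 304^2 = 92416 ≡ 445 (mod 929)
224^512 ≡ 445^2 = 198025 ≡ 148 (mod 929)
224^1024 ≡ 148^2 = 21904 ≡ 537 (mod 929)
224^2048 ≡ 537^2 = 288369 ≡ 379 (mod 929)
224^3395 = 224^2048 × 224^1024 × 224^256 × 224^64 × 224^2 × 224^1 ≡ 379 × 537 × 445 × 261 × 10 × 224 (mod 929).
Accumulate the product:
379 × 537 = 203523 ≡ 72
72 × 445 = 32040 ≡ 454
454 × 261 = 118494 ≡ 511
511 × 10 = 5110 ≡ 465
465 × 224 = 104160 ≡ 112

112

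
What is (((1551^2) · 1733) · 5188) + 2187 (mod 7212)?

4851

(1551)^2 ≡ 4005 (mod 7212)
4005 · 1733 = 6940665 ≡ 2721 (mod 7212)
2721 · 5188 = 14116548 ≡ 2664 (mod 7212)
2664 + 2187 = 4851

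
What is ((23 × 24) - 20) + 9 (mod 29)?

23 × 24 = 552 ≡ 1 (mod 29)
1 - 20 = -19 ≡ 10 (mod 29)
10 + 9 = 19

19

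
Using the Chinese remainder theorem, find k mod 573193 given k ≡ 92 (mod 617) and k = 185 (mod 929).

617⁻¹ mod 929: 617·265 ≡ 1 (mod 929), so 617⁻¹ ≡ 265.
k = 92 + 617·((185 − 92)·265 mod 929) = 92 + 617·491 = 303039.
Check: 303039 mod 617 = 92, 303039 mod 929 = 185. ✓

303039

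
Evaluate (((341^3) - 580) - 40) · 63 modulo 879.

(341)^3 ≡ 131 (mod 879)
131 - 580 = -449 ≡ 430 (mod 879)
430 - 40 = 390
390 · 63 = 24570 ≡ 837 (mod 879)

837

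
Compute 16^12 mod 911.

207

Using repeated squaring:
12 in binary is 1100, i.e. 12 = 8 + 4.
16^1 ≡ 16 (mod 911)
16^2 ≡ 16^2 = 256 (mod 911)
16^4 ≡ 256^2 = 65536 ≡ 855 (mod 911)
16^8 ≡ 855^2 = 731025 ≡ 403 (mod 911)
16^12 = 16^8 · 16^4 ≡ 403 · 855 (mod 911).
403 · 855 = 344565 ≡ 207 (mod 911).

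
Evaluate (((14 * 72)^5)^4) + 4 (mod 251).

117

14 * 72 = 1008 ≡ 4 (mod 251)
(4)^5 ≡ 20 (mod 251)
(20)^4 ≡ 113 (mod 251)
113 + 4 = 117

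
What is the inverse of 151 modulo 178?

145

178 = 1*151 + 27
151 = 5*27 + 16
27 = 1*16 + 11
16 = 1*11 + 5
11 = 2*5 + 1
5 = 5*1 + 0
gcd(151, 178) = 1, so the inverse exists.
Back-substitute for 1:
1 = 1*11 − 2*5
  = −2*16 + 3*11
  = 3*27 − 5*16
  = −5*151 + 28*27
  = 28*178 − 33*151
So 151⁻¹ ≡ −33 ≡ 145 (mod 178).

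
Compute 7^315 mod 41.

27

Using repeated squaring:
7^1 ≡ 7 (mod 41)
7^2 ≡ 7^2 = 49 ≡ 8 (mod 41)
7^4 ≡ 8^2 = 64 ≡ 23 (mod 41)
7^8 ≡ 23^2 = 529 ≡ 37 (mod 41)
7^16 ≡ 37^2 = 1369 ≡ 16 (mod 41)
7^32 ≡ 16^2 = 256 ≡ 10 (mod 41)
7^64 ≡ 10^2 = 100 ≡ 18 (mod 41)
7^128 ≡ 18^2 = 324 ≡ 37 (mod 41)
7^256 ≡ 37^2 = 1369 ≡ 16 (mod 41)
7^315 = 7^256 × 7^32 × 7^16 × 7^8 × 7^2 × 7^1 ≡ 16 × 10 × 16 × 37 × 8 × 7 (mod 41).
Accumulate the product:
16 × 10 = 160 ≡ 37
37 × 16 = 592 ≡ 18
18 × 37 = 666 ≡ 10
10 × 8 = 80 ≡ 39
39 × 7 = 273 ≡ 27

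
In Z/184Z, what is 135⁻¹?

Run the extended Euclidean algorithm:
184 = 1*135 + 49
135 = 2*49 + 37
49 = 1*37 + 12
37 = 3*12 + 1
12 = 12*1 + 0
gcd(135, 184) = 1, so the inverse exists.
Back-substitute for 1:
1 = 1*37 − 3*12
  = −3*49 + 4*37
  = 4*135 − 11*49
  = −11*184 + 15*135
So 135⁻¹ ≡ 15 (mod 184).

15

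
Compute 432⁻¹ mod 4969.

4969 = 11·432 + 217
432 = 1·217 + 215
217 = 1·215 + 2
215 = 107·2 + 1
2 = 2·1 + 0
gcd(432, 4969) = 1, so the inverse exists.
Back-substitute for 1:
1 = 1·215 − 107·2
  = −107·217 + 108·215
  = 108·432 − 215·217
  = −215·4969 + 2473·432
So 432⁻¹ ≡ 2473 (mod 4969).

2473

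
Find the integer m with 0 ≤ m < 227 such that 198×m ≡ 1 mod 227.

180

Apply the Euclidean algorithm and back-substitute:
227 = 1·198 + 29
198 = 6·29 + 24
29 = 1·24 + 5
24 = 4·5 + 4
5 = 1·4 + 1
4 = 4·1 + 0
gcd(198, 227) = 1, so the inverse exists.
Back-substitute for 1:
1 = 1·5 − 1·4
  = −1·24 + 5·5
  = 5·29 − 6·24
  = −6·198 + 41·29
  = 41·227 − 47·198
So 198⁻¹ ≡ −47 ≡ 180 (mod 227).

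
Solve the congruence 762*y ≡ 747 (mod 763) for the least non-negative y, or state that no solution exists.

16

gcd(762, 763) = 1, so a unique solution mod 763 exists.
762⁻¹ ≡ 762 (mod 763).
y ≡ 762*747 ≡ 16 (mod 763).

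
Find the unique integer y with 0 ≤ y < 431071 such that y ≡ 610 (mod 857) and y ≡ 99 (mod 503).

246569

857⁻¹ mod 503: 857×27 ≡ 1 (mod 503), so 857⁻¹ ≡ 27.
y = 610 + 857×((99 − 610)×27 mod 503) = 610 + 857×287 = 246569.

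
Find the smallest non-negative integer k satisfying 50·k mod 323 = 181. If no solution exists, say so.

gcd(50, 323) = 1, so a unique solution mod 323 exists.
50⁻¹ ≡ 84 (mod 323).
k ≡ 84·181 ≡ 23 (mod 323).

23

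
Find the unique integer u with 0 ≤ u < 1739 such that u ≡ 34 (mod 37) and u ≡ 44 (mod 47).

37⁻¹ mod 47: 37*14 ≡ 1 (mod 47), so 37⁻¹ ≡ 14.
u = 34 + 37*((44 − 34)*14 mod 47) = 34 + 37*46 = 1736.

1736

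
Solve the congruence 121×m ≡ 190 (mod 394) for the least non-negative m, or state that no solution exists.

96

gcd(121, 394) = 1, so a unique solution mod 394 exists.
121⁻¹ ≡ 127 (mod 394).
m ≡ 127×190 ≡ 96 (mod 394).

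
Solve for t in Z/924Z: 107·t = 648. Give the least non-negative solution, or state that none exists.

gcd(107, 924) = 1, so a unique solution mod 924 exists.
107⁻¹ ≡ 95 (mod 924).
t ≡ 95·648 ≡ 576 (mod 924).

576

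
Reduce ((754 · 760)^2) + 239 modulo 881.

754 · 760 = 573040 ≡ 390 (mod 881)
(390)^2 ≡ 568 (mod 881)
568 + 239 = 807

807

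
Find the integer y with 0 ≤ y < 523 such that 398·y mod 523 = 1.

523 = 1×398 + 125
398 = 3×125 + 23
125 = 5×23 + 10
23 = 2×10 + 3
10 = 3×3 + 1
3 = 3×1 + 0
gcd(398, 523) = 1, so the inverse exists.
Back-substitute for 1:
1 = 1×10 − 3×3
  = −3×23 + 7×10
  = 7×125 − 38×23
  = −38×398 + 121×125
  = 121×523 − 159×398
So 398⁻¹ ≡ −159 ≡ 364 (mod 523).

364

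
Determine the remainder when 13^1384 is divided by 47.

32

13^1 ≡ 13 (mod 47)
13^2 ≡ 13^2 = 169 ≡ 28 (mod 47)
13^4 ≡ 28^2 = 784 ≡ 32 (mod 47)
13^8 ≡ 32^2 = 1024 ≡ 37 (mod 47)
13^16 ≡ 37^2 = 1369 ≡ 6 (mod 47)
13^32 ≡ 6^2 = 36 (mod 47)
13^64 ≡ 36^2 = 1296 ≡ 27 (mod 47)
13^128 ≡ 27^2 = 729 ≡ 24 (mod 47)
13^256 ≡ 24^2 = 576 ≡ 12 (mod 47)
13^512 ≡ 12^2 = 144 ≡ 3 (mod 47)
13^1024 ≡ 3^2 = 9 (mod 47)
13^1384 = 13^1024 · 13^256 · 13^64 · 13^32 · 13^8 ≡ 9 · 12 · 27 · 36 · 37 (mod 47).
Accumulate the product:
9 · 12 = 108 ≡ 14
14 · 27 = 378 ≡ 2
2 · 36 = 72 ≡ 25
25 · 37 = 925 ≡ 32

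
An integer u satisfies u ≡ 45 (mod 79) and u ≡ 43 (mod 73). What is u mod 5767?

79⁻¹ mod 73: 79*61 ≡ 1 (mod 73), so 79⁻¹ ≡ 61.
u = 45 + 79*((43 − 45)*61 mod 73) = 45 + 79*24 = 1941.
Check: 1941 mod 79 = 45, 1941 mod 73 = 43. ✓

1941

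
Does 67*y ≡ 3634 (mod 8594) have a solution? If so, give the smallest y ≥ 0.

1850

gcd(67, 8594) = 1, so a unique solution mod 8594 exists.
67⁻¹ ≡ 3335 (mod 8594).
y ≡ 3335*3634 ≡ 1850 (mod 8594).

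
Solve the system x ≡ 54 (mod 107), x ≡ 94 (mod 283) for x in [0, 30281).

107⁻¹ mod 283: 107×82 ≡ 1 (mod 283), so 107⁻¹ ≡ 82.
x = 54 + 107×((94 − 54)×82 mod 283) = 54 + 107×167 = 17923.

17923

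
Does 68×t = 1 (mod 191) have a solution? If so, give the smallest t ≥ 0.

gcd(68, 191) = 1, so a unique solution mod 191 exists.
68⁻¹ ≡ 59 (mod 191).
t ≡ 59×1 ≡ 59 (mod 191).

59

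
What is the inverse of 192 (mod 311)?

196

By the extended Euclidean algorithm:
311 = 1·192 + 119
192 = 1·119 + 73
119 = 1·73 + 46
73 = 1·46 + 27
46 = 1·27 + 19
27 = 1·19 + 8
19 = 2·8 + 3
8 = 2·3 + 2
3 = 1·2 + 1
2 = 2·1 + 0
gcd(192, 311) = 1, so the inverse exists.
Back-substitute for 1:
1 = 1·3 − 1·2
  = −1·8 + 3·3
  = 3·19 − 7·8
  = −7·27 + 10·19
  = 10·46 − 17·27
  = −17·73 + 27·46
  = 27·119 − 44·73
  = −44·192 + 71·119
  = 71·311 − 115·192
So 192⁻¹ ≡ −115 ≡ 196 (mod 311).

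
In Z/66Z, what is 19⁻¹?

Apply the Euclidean algorithm and back-substitute:
66 = 3*19 + 9
19 = 2*9 + 1
9 = 9*1 + 0
gcd(19, 66) = 1, so the inverse exists.
Back-substitute for 1:
1 = 1*19 − 2*9
  = −2*66 + 7*19
So 19⁻¹ ≡ 7 (mod 66).

7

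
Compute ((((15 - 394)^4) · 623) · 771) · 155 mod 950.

115

15 - 394 = -379 ≡ 571 (mod 950)
(571)^4 ≡ 381 (mod 950)
381 · 623 = 237363 ≡ 813 (mod 950)
813 · 771 = 626823 ≡ 773 (mod 950)
773 · 155 = 119815 ≡ 115 (mod 950)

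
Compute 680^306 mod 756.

568

Compute successive squares:
306 in binary is 100110010, i.e. 306 = 256 + 32 + 16 + 2.
680^1 ≡ 680 (mod 756)
680^2 ≡ 680^2 = 462400 ≡ 484 (mod 756)
680^4 ≡ 484^2 = 234256 ≡ 652 (mod 756)
680^8 ≡ 652^2 = 425104 ≡ 232 (mod 756)
680^16 ≡ 232^2 = 53824 ≡ 148 (mod 756)
680^32 ≡ 148^2 = 21904 ≡ 736 (mod 756)
680^64 ≡ 736^2 = 541696 ≡ 400 (mod 756)
680^128 ≡ 400^2 = 160000 ≡ 484 (mod 756)
680^256 ≡ 484^2 = 234256 ≡ 652 (mod 756)
680^306 = 680^256 × 680^32 × 680^16 × 680^2 ≡ 652 × 736 × 148 × 484 (mod 756).
Accumulate the product:
652 × 736 = 479872 ≡ 568
568 × 148 = 84064 ≡ 148
148 × 484 = 71632 ≡ 568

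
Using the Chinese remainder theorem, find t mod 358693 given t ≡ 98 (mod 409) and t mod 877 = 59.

409⁻¹ mod 877: 409×654 ≡ 1 (mod 877), so 409⁻¹ ≡ 654.
t = 98 + 409×((59 − 98)×654 mod 877) = 98 + 409×804 = 328934.
Check: 328934 mod 409 = 98, 328934 mod 877 = 59. ✓

328934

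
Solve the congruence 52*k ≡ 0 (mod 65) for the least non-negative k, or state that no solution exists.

gcd(52, 65) = 13, and 13 | 0, so solutions exist.
Divide through by 13: 4*k ≡ 0 mod 5.
4⁻¹ ≡ 4 (mod 5).
k ≡ 4*0 ≡ 0 (mod 5).
The smallest non-negative solution is k = 0.

0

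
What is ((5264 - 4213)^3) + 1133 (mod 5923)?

5264 - 4213 = 1051
(1051)^3 ≡ 3959 (mod 5923)
3959 + 1133 = 5092

5092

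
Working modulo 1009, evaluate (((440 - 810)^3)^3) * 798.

440 - 810 = -370 ≡ 639 (mod 1009)
(639)^3 ≡ 818 (mod 1009)
(818)^3 ≡ 283 (mod 1009)
283 * 798 = 225834 ≡ 827 (mod 1009)

827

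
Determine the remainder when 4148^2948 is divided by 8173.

By square-and-multiply:
2948 in binary is 101110000100, i.e. 2948 = 2048 + 512 + 256 + 128 + 4.
4148^1 ≡ 4148 (mod 8173)
4148^2 ≡ 4148^2 = 17205904 ≡ 1739 (mod 8173)
4148^4 ≡ 1739^2 = 3024121 ≡ 111 (mod 8173)
4148^8 ≡ 111^2 = 12321 ≡ 4148 (mod 8173)
4148^16 ≡ 4148^2 = 17205904 ≡ 1739 (mod 8173)
4148^32 ≡ 1739^2 = 3024121 ≡ 111 (mod 8173)
4148^64 ≡ 111^2 = 12321 ≡ 4148 (mod 8173)
4148^128 ≡ 4148^2 = 17205904 ≡ 1739 (mod 8173)
4148^256 ≡ 1739^2 = 3024121 ≡ 111 (mod 8173)
4148^512 ≡ 111^2 = 12321 ≡ 4148 (mod 8173)
4148^1024 ≡ 4148^2 = 17205904 ≡ 1739 (mod 8173)
4148^2048 ≡ 1739^2 = 3024121 ≡ 111 (mod 8173)
4148^2948 = 4148^2048 * 4148^512 * 4148^256 * 4148^128 * 4148^4 ≡ 111 * 4148 * 111 * 1739 * 111 (mod 8173).
Accumulate the product:
111 * 4148 = 460428 ≡ 2740
2740 * 111 = 304140 ≡ 1739
1739 * 1739 = 3024121 ≡ 111
111 * 111 = 12321 ≡ 4148

4148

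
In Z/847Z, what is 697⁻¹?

Run the extended Euclidean algorithm:
847 = 1*697 + 150
697 = 4*150 + 97
150 = 1*97 + 53
97 = 1*53 + 44
53 = 1*44 + 9
44 = 4*9 + 8
9 = 1*8 + 1
8 = 8*1 + 0
gcd(697, 847) = 1, so the inverse exists.
Back-substitute for 1:
1 = 1*9 − 1*8
  = −1*44 + 5*9
  = 5*53 − 6*44
  = −6*97 + 11*53
  = 11*150 − 17*97
  = −17*697 + 79*150
  = 79*847 − 96*697
So 697⁻¹ ≡ −96 ≡ 751 (mod 847).

751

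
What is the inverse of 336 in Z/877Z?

877 = 2*336 + 205
336 = 1*205 + 131
205 = 1*131 + 74
131 = 1*74 + 57
74 = 1*57 + 17
57 = 3*17 + 6
17 = 2*6 + 5
6 = 1*5 + 1
5 = 5*1 + 0
gcd(336, 877) = 1, so the inverse exists.
Bézout: 1 = −59*877 + 154*336.
So 336⁻¹ ≡ 154 (mod 877).

154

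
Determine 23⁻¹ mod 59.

59 = 2×23 + 13
23 = 1×13 + 10
13 = 1×10 + 3
10 = 3×3 + 1
3 = 3×1 + 0
gcd(23, 59) = 1, so the inverse exists.
Bézout: 1 = −7×59 + 18×23.
So 23⁻¹ ≡ 18 (mod 59).

18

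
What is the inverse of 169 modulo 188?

89

Apply the Euclidean algorithm and back-substitute:
188 = 1×169 + 19
169 = 8×19 + 17
19 = 1×17 + 2
17 = 8×2 + 1
2 = 2×1 + 0
gcd(169, 188) = 1, so the inverse exists.
Back-substitute for 1:
1 = 1×17 − 8×2
  = −8×19 + 9×17
  = 9×169 − 80×19
  = −80×188 + 89×169
So 169⁻¹ ≡ 89 (mod 188).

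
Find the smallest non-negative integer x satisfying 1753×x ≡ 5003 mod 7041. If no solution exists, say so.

3923

gcd(1753, 7041) = 1, so a unique solution mod 7041 exists.
1753⁻¹ ≡ 2185 (mod 7041).
x ≡ 2185×5003 ≡ 3923 (mod 7041).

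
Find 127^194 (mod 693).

64

194 in binary is 11000010, i.e. 194 = 128 + 64 + 2.
127^1 ≡ 127 (mod 693)
127^2 ≡ 127^2 = 16129 ≡ 190 (mod 693)
127^4 ≡ 190^2 = 36100 ≡ 64 (mod 693)
127^8 ≡ 64^2 = 4096 ≡ 631 (mod 693)
127^16 ≡ 631^2 = 398161 ≡ 379 (mod 693)
127^32 ≡ 379^2 = 143641 ≡ 190 (mod 693)
127^64 ≡ 190^2 = 36100 ≡ 64 (mod 693)
127^128 ≡ 64^2 = 4096 ≡ 631 (mod 693)
127^194 = 127^128 · 127^64 · 127^2 ≡ 631 · 64 · 190 (mod 693).
Accumulate the product:
631 · 64 = 40384 ≡ 190
190 · 190 = 36100 ≡ 64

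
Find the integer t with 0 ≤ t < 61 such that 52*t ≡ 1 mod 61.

Apply the Euclidean algorithm and back-substitute:
61 = 1*52 + 9
52 = 5*9 + 7
9 = 1*7 + 2
7 = 3*2 + 1
2 = 2*1 + 0
gcd(52, 61) = 1, so the inverse exists.
Back-substitute for 1:
1 = 1*7 − 3*2
  = −3*9 + 4*7
  = 4*52 − 23*9
  = −23*61 + 27*52
So 52⁻¹ ≡ 27 (mod 61).

27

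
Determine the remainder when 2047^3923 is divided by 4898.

3907

By square-and-multiply:
3923 in binary is 111101010011, i.e. 3923 = 2048 + 1024 + 512 + 256 + 64 + 16 + 2 + 1.
2047^1 ≡ 2047 (mod 4898)
2047^2 ≡ 2047^2 = 4190209 ≡ 2419 (mod 4898)
2047^4 ≡ 2419^2 = 5851561 ≡ 3349 (mod 4898)
2047^8 ≡ 3349^2 = 11215801 ≡ 4279 (mod 4898)
2047^16 ≡ 4279^2 = 18309841 ≡ 1117 (mod 4898)
2047^32 ≡ 1117^2 = 1247689 ≡ 3597 (mod 4898)
2047^64 ≡ 3597^2 = 12938409 ≡ 2791 (mod 4898)
2047^128 ≡ 2791^2 = 7789681 ≡ 1861 (mod 4898)
2047^256 ≡ 1861^2 = 3463321 ≡ 435 (mod 4898)
2047^512 ≡ 435^2 = 189225 ≡ 3101 (mod 4898)
2047^1024 ≡ 3101^2 = 9616201 ≡ 1427 (mod 4898)
2047^2048 ≡ 1427^2 = 2036329 ≡ 3659 (mod 4898)
2047^3923 = 2047^2048 · 2047^1024 · 2047^512 · 2047^256 · 2047^64 · 2047^16 · 2047^2 · 2047^1 ≡ 3659 · 1427 · 3101 · 435 · 2791 · 1117 · 2419 · 2047 (mod 4898).
Accumulate the product:
3659 · 1427 = 5221393 ≡ 125
125 · 3101 = 387625 ≡ 683
683 · 435 = 297105 ≡ 3225
3225 · 2791 = 9000975 ≡ 3349
3349 · 1117 = 3740833 ≡ 3659
3659 · 2419 = 8851121 ≡ 435
435 · 2047 = 890445 ≡ 3907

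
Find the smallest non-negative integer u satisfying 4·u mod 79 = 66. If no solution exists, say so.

gcd(4, 79) = 1, so a unique solution mod 79 exists.
4⁻¹ ≡ 20 (mod 79).
u ≡ 20·66 ≡ 56 (mod 79).

56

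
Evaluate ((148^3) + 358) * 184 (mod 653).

(148)^3 ≡ 300 (mod 653)
300 + 358 = 658 ≡ 5 (mod 653)
5 * 184 = 920 ≡ 267 (mod 653)

267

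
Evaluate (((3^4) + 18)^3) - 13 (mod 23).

(3)^4 ≡ 12 (mod 23)
12 + 18 = 30 ≡ 7 (mod 23)
(7)^3 ≡ 21 (mod 23)
21 - 13 = 8

8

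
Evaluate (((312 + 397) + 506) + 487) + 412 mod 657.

312 + 397 = 709 ≡ 52 (mod 657)
52 + 506 = 558
558 + 487 = 1045 ≡ 388 (mod 657)
388 + 412 = 800 ≡ 143 (mod 657)

143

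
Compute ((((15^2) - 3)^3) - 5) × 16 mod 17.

4

(15)^2 ≡ 4 (mod 17)
4 - 3 = 1
(1)^3 ≡ 1 (mod 17)
1 - 5 = -4 ≡ 13 (mod 17)
13 × 16 = 208 ≡ 4 (mod 17)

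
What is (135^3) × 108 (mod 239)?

(135)^3 ≡ 109 (mod 239)
109 × 108 = 11772 ≡ 61 (mod 239)

61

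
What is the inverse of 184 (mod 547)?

110

547 = 2×184 + 179
184 = 1×179 + 5
179 = 35×5 + 4
5 = 1×4 + 1
4 = 4×1 + 0
gcd(184, 547) = 1, so the inverse exists.
Back-substitute for 1:
1 = 1×5 − 1×4
  = −1×179 + 36×5
  = 36×184 − 37×179
  = −37×547 + 110×184
So 184⁻¹ ≡ 110 (mod 547).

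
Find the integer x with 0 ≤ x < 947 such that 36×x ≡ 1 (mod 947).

947 = 26*36 + 11
36 = 3*11 + 3
11 = 3*3 + 2
3 = 1*2 + 1
2 = 2*1 + 0
gcd(36, 947) = 1, so the inverse exists.
Back-substitute for 1:
1 = 1*3 − 1*2
  = −1*11 + 4*3
  = 4*36 − 13*11
  = −13*947 + 342*36
So 36⁻¹ ≡ 342 (mod 947).

342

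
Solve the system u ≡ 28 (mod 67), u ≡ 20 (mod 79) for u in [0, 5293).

1837

67⁻¹ mod 79: 67·46 ≡ 1 (mod 79), so 67⁻¹ ≡ 46.
u = 28 + 67·((20 − 28)·46 mod 79) = 28 + 67·27 = 1837.
Check: 1837 mod 67 = 28, 1837 mod 79 = 20. ✓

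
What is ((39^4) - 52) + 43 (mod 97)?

79

(39)^4 ≡ 88 (mod 97)
88 - 52 = 36
36 + 43 = 79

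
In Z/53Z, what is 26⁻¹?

Apply the Euclidean algorithm and back-substitute:
53 = 2×26 + 1
26 = 26×1 + 0
gcd(26, 53) = 1, so the inverse exists.
Back-substitute for 1:
1 = 1×53 − 2×26
So 26⁻¹ ≡ −2 ≡ 51 (mod 53).

51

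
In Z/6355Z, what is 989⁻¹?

5404

By the extended Euclidean algorithm:
6355 = 6·989 + 421
989 = 2·421 + 147
421 = 2·147 + 127
147 = 1·127 + 20
127 = 6·20 + 7
20 = 2·7 + 6
7 = 1·6 + 1
6 = 6·1 + 0
gcd(989, 6355) = 1, so the inverse exists.
Bézout: 1 = 148·6355 − 951·989.
So 989⁻¹ ≡ −951 ≡ 5404 (mod 6355).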